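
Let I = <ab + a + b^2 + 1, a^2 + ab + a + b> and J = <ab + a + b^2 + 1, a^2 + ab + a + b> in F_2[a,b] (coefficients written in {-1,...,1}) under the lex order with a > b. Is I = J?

Equality of ideals is decidable: compute both reduced Gröbner bases (unique for the ordering) and check whether they agree.
Buchberger on the first generating set:
f_1 = ab + a + b^2 + 1, LT = ab.
f_2 = a^2 + ab + a + b, LT = a^2.

S(f_1,f_2): lcm = a^2b. S = a^2 + ab + a + b^2.
  reduce S modulo (f_1, f_2):
  remainder b^2 + b ≠ 0; add g_3 = b^2 + b to the basis.

The other S-polynomials (S(f_1,g_3), S(f_2,g_3)) all reduce to 0 modulo the current basis, so we have a Gröbner basis.
Inter-reduce: drop elements whose leading term is divisible by another's, tail-reduce, and make monic.
Reduced Gröbner basis: {a^2 + 1, ab + a + b + 1, b^2 + b}.

Buchberger on the second generating set:
h_1 = ab + a + b^2 + 1, LT = ab.
h_2 = a^2 + ab + a + b, LT = a^2.

S(h_1,h_2): lcm = a^2b. S = a^2 + ab + a + b^2.
  reduce S modulo (h_1, h_2):
  remainder b^2 + b ≠ 0; add k_3 = b^2 + b to the basis.

The other S-polynomials (S(h_1,k_3), S(h_2,k_3)) all reduce to 0 modulo the current basis, so we have a Gröbner basis.
Inter-reduce: drop elements whose leading term is divisible by another's, tail-reduce, and make monic.
Reduced Gröbner basis: {a^2 + 1, ab + a + b + 1, b^2 + b}.

The two bases agree; hence the ideals are identical.

Yes, the ideals are equal.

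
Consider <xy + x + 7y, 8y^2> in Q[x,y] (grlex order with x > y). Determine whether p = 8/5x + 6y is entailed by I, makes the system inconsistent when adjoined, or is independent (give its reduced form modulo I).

First compute the reduced Gröbner basis of I by Buchberger's algorithm.
f_1 = xy + x + 7y, LT = xy.
f_2 = 8y^2, LT = y^2.

S(f_1,f_2): lcm = xy^2. S = xy + 7y^2.
  leading term xy: subtract (1)·f_1 from xy + 7y^2 → 7y^2 - x - 7y
  leading term y^2: subtract (7/8)·f_2 from 7y^2 - x - 7y → -x - 7y
  leading term x: no divisor's leading term divides it; move -x to the remainder.
  leading term y: no divisor's leading term divides it; move -7y to the remainder.
  remainder -x - 7y ≠ 0; add h_3 = -x - 7y to the basis.

S(f_1,h_3): lcm = xy. S = -7y^2 + x + 7y.
  leading term y^2: subtract (-7/8)·f_2 from -7y^2 + x + 7y → x + 7y
  leading term x: subtract (-1)·h_3 from x + 7y → 0
  remainder 0.

S(f_2,h_3): leading monomials are coprime, so the S-polynomial reduces to 0 (Buchberger's first criterion).
Every S-polynomial of the final basis reduces to 0, so we have a Gröbner basis.
Inter-reduce: drop elements whose leading term is divisible by another's, tail-reduce, and make monic.
Reduced Gröbner basis: {y^2, x + 7y}.
Label its elements g_1 = y^2, g_2 = x + 7y.

Reduce p = 8/5x + 6y modulo G:
  leading term x: subtract (8/5)·g_2 from 8/5x + 6y → -26/5y
  leading term y: no divisor's leading term divides it; move -26/5y to the remainder.
  normal form = -26/5y.
The normal form is nonzero, so p ∉ I. Since p minus its normal form lies in I, I + (p) = I + (r) where r = -26/5y; decide whether this ideal is the whole ring.
Run Buchberger on G together with r (pairs among the g_i already reduce to 0 since G is a Gröbner basis):
g_1 = y^2, LT = y^2.
g_2 = x + 7y, LT = x.
r = -26/5y, LT = y.

S(g_1,g_2): leading monomials are coprime, so the S-polynomial reduces to 0 (Buchberger's first criterion).
S(g_1,r): lcm = y^2. S = 0.
  remainder 0.

S(g_2,r): leading monomials are coprime, so the S-polynomial reduces to 0 (Buchberger's first criterion).
Every S-polynomial of the final basis reduces to 0, so we have a Gröbner basis.
Inter-reduce: drop elements whose leading term is divisible by another's, tail-reduce, and make monic.
Reduced Gröbner basis: {x, y}.
The reduced Gröbner basis of I + (p) is {x, y} ≠ {1}, a proper ideal, so the enlarged system stays consistent: p is independent of I, with normal form -26/5y.

8/5x + 6y is independent of I; its normal form modulo I is -26/5y.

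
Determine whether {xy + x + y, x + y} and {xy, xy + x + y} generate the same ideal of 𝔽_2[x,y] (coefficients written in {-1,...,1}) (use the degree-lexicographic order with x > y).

Yes, the ideals are equal.

For a fixed monomial order, each ideal has a unique reduced Gröbner basis; comparing bases decides equality.
Buchberger on the first generating set:
f_1 = xy + x + y, LT = xy.
f_2 = x + y, LT = x.

S(f_1,f_2): lcm = xy. S = y² + x + y.
  leading term y²: no divisor's leading term divides it; move y² to the remainder.
  leading term x: subtract (1)·f_2 from x + y → 0
  remainder y² ≠ 0; add g_3 = y² to the basis.

The other S-polynomials (S(f_1,g_3), S(f_2,g_3)) all reduce to 0 modulo the current basis, so we have a Gröbner basis.
Inter-reduce: drop elements whose leading term is divisible by another's, tail-reduce, and make monic.
Reduced Gröbner basis: {y², x + y}.

Buchberger on the second generating set:
h_1 = xy, LT = xy.
h_2 = xy + x + y, LT = xy.

S(h_1,h_2): lcm = xy. S = x + y.
  leading term x: no divisor's leading term divides it; move x to the remainder.
  leading term y: no divisor's leading term divides it; move y to the remainder.
  remainder x + y ≠ 0; add k_3 = x + y to the basis.

S(h_1,k_3): lcm = xy. S = y².
  leading term y²: no divisor's leading term divides it; move y² to the remainder.
  remainder y² ≠ 0; add k_4 = y² to the basis.

The other S-polynomials (S(h_2,k_3), S(h_1,k_4), S(h_2,k_4), S(k_3,k_4)) all reduce to 0 modulo the current basis, so we have a Gröbner basis.
Inter-reduce: drop elements whose leading term is divisible by another's, tail-reduce, and make monic.
Reduced Gröbner basis: {y², x + y}.

Same reduced basis, so the two generating sets span the same ideal.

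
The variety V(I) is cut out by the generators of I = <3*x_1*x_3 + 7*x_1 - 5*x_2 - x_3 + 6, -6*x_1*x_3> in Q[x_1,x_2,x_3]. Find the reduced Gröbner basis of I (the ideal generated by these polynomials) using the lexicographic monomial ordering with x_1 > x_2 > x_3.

f_1 = 3*x_1*x_3 + 7*x_1 - 5*x_2 - x_3 + 6, LT = x_1*x_3.
f_2 = -6*x_1*x_3, LT = x_1*x_3.

S(f_1,f_2): lcm = x_1*x_3. S = 7/3*x_1 - 5/3*x_2 - 1/3*x_3 + 2.
  reduce S modulo (f_1, f_2):
  remainder 7/3*x_1 - 5/3*x_2 - 1/3*x_3 + 2 ≠ 0; add g_3 = 7/3*x_1 - 5/3*x_2 - 1/3*x_3 + 2 to the basis.

S(f_1,g_3): lcm = x_1*x_3. S = 7/3*x_1 + 5/7*x_2*x_3 - 5/3*x_2 + 1/7*x_3**2 - 25/21*x_3 + 2.
  reduce S modulo (f_1, f_2, g_3):
  remainder 5/7*x_2*x_3 + 1/7*x_3**2 - 6/7*x_3 ≠ 0; add g_4 = 5/7*x_2*x_3 + 1/7*x_3**2 - 6/7*x_3 to the basis.

The other S-polynomials (S(f_2,g_3), S(f_1,g_4), S(f_2,g_4), S(g_3,g_4)) all reduce to 0 modulo the current basis, so we have a Gröbner basis.
Inter-reduce: drop elements whose leading term is divisible by another's, tail-reduce, and make monic.

G = {x_1 - 5/7*x_2 - 1/7*x_3 + 6/7, x_2*x_3 + 1/5*x_3**2 - 6/5*x_3}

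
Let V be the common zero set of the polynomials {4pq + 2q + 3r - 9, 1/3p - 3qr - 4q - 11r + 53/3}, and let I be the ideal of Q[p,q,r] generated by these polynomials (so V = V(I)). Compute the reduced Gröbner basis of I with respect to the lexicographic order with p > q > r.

G = {p - 9qr - 12q - 33r + 53, q^2r + 4/3q^2 + 11/3qr - 35/6q + 1/12r - 1/4}

f_1 = 4pq + 2q + 3r - 9, LT = pq.
f_2 = 1/3p - 3qr - 4q - 11r + 53/3, LT = p.

S(f_1,f_2): lcm = pq. S = 9q^2r + 12q^2 + 33qr - 105/2q + 3/4r - 9/4.
  leading term q^2r: no divisor's leading term divides it; move 9q^2r to the remainder.
  leading term q^2: no divisor's leading term divides it; move 12q^2 to the remainder.
  leading term qr: no divisor's leading term divides it; move 33qr to the remainder.
  leading term q: no divisor's leading term divides it; move -105/2q to the remainder.
  leading term r: no divisor's leading term divides it; move 3/4r to the remainder.
  leading term 1: no divisor's leading term divides it; move -9/4 to the remainder.
  remainder 9q^2r + 12q^2 + 33qr - 105/2q + 3/4r - 9/4 ≠ 0; add g_3 = 9q^2r + 12q^2 + 33qr - 105/2q + 3/4r - 9/4 to the basis.

The other S-polynomials (S(f_1,g_3), S(f_2,g_3)) all reduce to 0 modulo the current basis, so we have a Gröbner basis.
Inter-reduce: drop elements whose leading term is divisible by another's, tail-reduce, and make monic.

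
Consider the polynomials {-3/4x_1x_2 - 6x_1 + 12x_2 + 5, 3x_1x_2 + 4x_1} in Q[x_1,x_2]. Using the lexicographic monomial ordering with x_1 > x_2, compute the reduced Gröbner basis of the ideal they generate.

G = {x_1 - 12/5x_2 - 1, x_2^2 + 7/4x_2 + 5/9}

f_1 = -3/4x_1x_2 - 6x_1 + 12x_2 + 5, LT = x_1x_2.
f_2 = 3x_1x_2 + 4x_1, LT = x_1x_2.

S(f_1,f_2): lcm = x_1x_2. S = 20/3x_1 - 16x_2 - 20/3.
  leading term x_1: no divisor's leading term divides it; move 20/3x_1 to the remainder.
  leading term x_2: no divisor's leading term divides it; move -16x_2 to the remainder.
  leading term 1: no divisor's leading term divides it; move -20/3 to the remainder.
  remainder 20/3x_1 - 16x_2 - 20/3 ≠ 0; add g_3 = 20/3x_1 - 16x_2 - 20/3 to the basis.

S(f_1,g_3): lcm = x_1x_2. S = 8x_1 + 12/5x_2^2 - 15x_2 - 20/3.
  leading term x_1: subtract (6/5)·g_3 from 8x_1 + 12/5x_2^2 - 15x_2 - 20/3 → 12/5x_2^2 + 21/5x_2 + 4/3
  leading term x_2^2: no divisor's leading term divides it; move 12/5x_2^2 to the remainder.
  leading term x_2: no divisor's leading term divides it; move 21/5x_2 to the remainder.
  leading term 1: no divisor's leading term divides it; move 4/3 to the remainder.
  remainder 12/5x_2^2 + 21/5x_2 + 4/3 ≠ 0; add g_4 = 12/5x_2^2 + 21/5x_2 + 4/3 to the basis.

S(f_2,g_3): lcm = x_1x_2. S = 4/3x_1 + 12/5x_2^2 + x_2.
  leading term x_1: subtract (1/5)·g_3 from 4/3x_1 + 12/5x_2^2 + x_2 → 12/5x_2^2 + 21/5x_2 + 4/3
  leading term x_2^2: subtract (1)·g_4 from 12/5x_2^2 + 21/5x_2 + 4/3 → 0
  remainder 0.

S(f_1,g_4): lcm = x_1x_2^2. S = 25/4x_1x_2 - 5/9x_1 - 16x_2^2 - 20/3x_2.
  leading term x_1x_2: subtract (-25/3)·f_1 from 25/4x_1x_2 - 5/9x_1 - 16x_2^2 - 20/3x_2 → -455/9x_1 - 16x_2^2 + 280/3x_2 + 125/3
  leading term x_1: subtract (-91/12)·g_3 from -455/9x_1 - 16x_2^2 + 280/3x_2 + 125/3 → -16x_2^2 - 28x_2 - 80/9
  leading term x_2^2: subtract (-20/3)·g_4 from -16x_2^2 - 28x_2 - 80/9 → 0
  remainder 0.

S(f_2,g_4): lcm = x_1x_2^2. S = -5/12x_1x_2 - 5/9x_1.
  leading term x_1x_2: subtract (5/9)·f_1 from -5/12x_1x_2 - 5/9x_1 → 25/9x_1 - 20/3x_2 - 25/9
  leading term x_1: subtract (5/12)·g_3 from 25/9x_1 - 20/3x_2 - 25/9 → 0
  remainder 0.

S(g_3,g_4): leading monomials are coprime, so the S-polynomial reduces to 0 (Buchberger's first criterion).
Every S-polynomial of the final basis reduces to 0, so we have a Gröbner basis.
Inter-reduce: drop elements whose leading term is divisible by another's, tail-reduce, and make monic.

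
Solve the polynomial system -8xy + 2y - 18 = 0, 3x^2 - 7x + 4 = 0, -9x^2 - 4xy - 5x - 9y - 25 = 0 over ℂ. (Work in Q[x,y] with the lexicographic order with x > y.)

Compute a lex Gröbner basis by Buchberger's algorithm.
f_1 = -8xy + 2y - 18, LT = xy.
f_2 = 3x^2 - 7x + 4, LT = x^2.
f_3 = -9x^2 - 4xy - 5x - 9y - 25, LT = x^2.

S(f_1,f_2): lcm = x^2y. S = 25/12xy + 9/4x - 4/3y.
  leading term xy: subtract (-25/96)·f_1 from 25/12xy + 9/4x - 4/3y → 9/4x - 13/16y - 75/16
  leading term x: no divisor's leading term divides it; move 9/4x to the remainder.
  leading term y: no divisor's leading term divides it; move -13/16y to the remainder.
  leading term 1: no divisor's leading term divides it; move -75/16 to the remainder.
  remainder 9/4x - 13/16y - 75/16 ≠ 0; add h_4 = 9/4x - 13/16y - 75/16 to the basis.

S(f_1,f_3): lcm = x^2y. S = -4/9xy^2 - 29/36xy + 9/4x - y^2 - 25/9y.
  leading term xy^2: subtract (1/18y)·f_1 from -4/9xy^2 - 29/36xy + 9/4x - y^2 - 25/9y → -29/36xy + 9/4x - 10/9y^2 - 16/9y
  leading term xy: subtract (29/288)·f_1 from -29/36xy + 9/4x - 10/9y^2 - 16/9y → 9/4x - 10/9y^2 - 95/48y + 29/16
  leading term x: subtract (1)·h_4 from 9/4x - 10/9y^2 - 95/48y + 29/16 → -10/9y^2 - 7/6y + 13/2
  leading term y^2: no divisor's leading term divides it; move -10/9y^2 to the remainder.
  leading term y: no divisor's leading term divides it; move -7/6y to the remainder.
  leading term 1: no divisor's leading term divides it; move 13/2 to the remainder.
  remainder -10/9y^2 - 7/6y + 13/2 ≠ 0; add h_5 = -10/9y^2 - 7/6y + 13/2 to the basis.

S(f_2,f_3): lcm = x^2. S = -4/9xy - 26/9x - y - 13/9.
  leading term xy: subtract (1/18)·f_1 from -4/9xy - 26/9x - y - 13/9 → -26/9x - 10/9y - 4/9
  leading term x: subtract (-104/81)·h_4 from -26/9x - 10/9y - 4/9 → -349/162y - 349/54
  leading term y: no divisor's leading term divides it; move -349/162y to the remainder.
  leading term 1: no divisor's leading term divides it; move -349/54 to the remainder.
  remainder -349/162y - 349/54 ≠ 0; add h_6 = -349/162y - 349/54 to the basis.

The other S-polynomials (S(f_1,h_4), S(f_2,h_4), S(f_3,h_4), S(f_1,h_5), S(f_2,h_5), S(f_3,h_5), S(h_4,h_5), S(f_1,h_6), S(f_2,h_6), S(f_3,h_6), S(h_4,h_6), S(h_5,h_6)) all reduce to 0 modulo the current basis, so we have a Gröbner basis.
Inter-reduce: drop elements whose leading term is divisible by another's, tail-reduce, and make monic.
Reduced Gröbner basis: {x - 1, y + 3}.

The lex basis is triangular: the last element involves only y. Solving y + 3 = 0 gives y ∈ {-3}; substituting each value into the earlier elements determines the remaining variables.
  y = -3: the earlier basis element becomes x - 1 = 0, giving x = 1 — point (1, -3).
Substituting each solution back into the original system confirms all equations vanish.
Zero-dimensionality of the ideal guarantees finitely many solutions over ℂ.

{(1, -3)}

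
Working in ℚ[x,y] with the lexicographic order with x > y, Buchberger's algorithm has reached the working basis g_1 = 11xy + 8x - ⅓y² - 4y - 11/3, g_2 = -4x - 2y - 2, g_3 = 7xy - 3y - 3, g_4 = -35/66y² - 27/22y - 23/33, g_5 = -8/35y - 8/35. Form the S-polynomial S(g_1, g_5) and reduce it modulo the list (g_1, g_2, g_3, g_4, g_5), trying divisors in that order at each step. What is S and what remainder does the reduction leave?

S(g_1, g_5) = -3/11x - 1/33y² - 4/11y - ⅓; remainder on division = 0.

lcm(LM(g_1), LM(g_5)) = xy.
S = (lcm/LT(g_1))·g_1 − (lcm/LT(g_5))·g_5 = -3/11x - 1/33y² - 4/11y - ⅓.
Reduce S modulo (g_1, g_2, g_3, g_4, g_5) in that order:
  leading term x: subtract (3/44)·g_2 from -3/11x - 1/33y² - 4/11y - ⅓ → -1/33y² - 5/22y - 13/66
  leading term y²: subtract (2/35)·g_4 from -1/33y² - 5/22y - 13/66 → -11/70y - 11/70
  leading term y: subtract (11/16)·g_5 from -11/70y - 11/70 → 0
The remainder is 0, so this S-polynomial contributes no new basis element.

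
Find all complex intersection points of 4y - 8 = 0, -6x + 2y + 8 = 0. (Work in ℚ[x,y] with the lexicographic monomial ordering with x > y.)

{(2, 2)}

Compute a lex Gröbner basis by Buchberger's algorithm.
f_1 = 4y - 8, LT = y.
f_2 = -6x + 2y + 8, LT = x.

The S-polynomials (S(f_1,f_2)) all reduce to 0 modulo the current basis, so we have a Gröbner basis.
Inter-reduce: drop elements whose leading term is divisible by another's, tail-reduce, and make monic.
Reduced Gröbner basis: {x - 2, y - 2}.

From the last basis element, y - 2 = 0, so y takes values in {2}. Each choice, substituted upward through the basis, yields the corresponding point(s) of the solution set.
  y = 2: the earlier basis element becomes x - 2 = 0, giving x = 2 — point (2, 2).
Check: every point annihilates each of the original generators.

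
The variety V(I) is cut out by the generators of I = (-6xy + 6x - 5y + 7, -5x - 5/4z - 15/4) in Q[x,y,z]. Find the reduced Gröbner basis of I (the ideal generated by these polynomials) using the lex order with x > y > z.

f_1 = -6xy + 6x - 5y + 7, LT = xy.
f_2 = -5x - 5/4z - 15/4, LT = x.

S(f_1,f_2): lcm = xy. S = -x - 1/4yz + 1/12y - 7/6.
  leading term x: subtract (1/5)·f_2 from -x - 1/4yz + 1/12y - 7/6 → -1/4yz + 1/12y + 1/4z - 5/12
  leading term yz: no divisor's leading term divides it; move -1/4yz to the remainder.
  leading term y: no divisor's leading term divides it; move 1/12y to the remainder.
  leading term z: no divisor's leading term divides it; move 1/4z to the remainder.
  leading term 1: no divisor's leading term divides it; move -5/12 to the remainder.
  remainder -1/4yz + 1/12y + 1/4z - 5/12 ≠ 0; add g_3 = -1/4yz + 1/12y + 1/4z - 5/12 to the basis.

S(f_1,g_3): lcm = xyz. S = 1/3xy - 5/3x + 5/6yz - 7/6z.
  leading term xy: subtract (-1/18)·f_1 from 1/3xy - 5/3x + 5/6yz - 7/6z → -4/3x + 5/6yz - 5/18y - 7/6z + 7/18
  leading term x: subtract (4/15)·f_2 from -4/3x + 5/6yz - 5/18y - 7/6z + 7/18 → 5/6yz - 5/18y - 5/6z + 25/18
  leading term yz: subtract (-10/3)·g_3 from 5/6yz - 5/18y - 5/6z + 25/18 → 0
  remainder 0.

S(f_2,g_3): leading monomials are coprime, so the S-polynomial reduces to 0 (Buchberger's first criterion).
Every S-polynomial of the final basis reduces to 0, so we have a Gröbner basis.
Inter-reduce: drop elements whose leading term is divisible by another's, tail-reduce, and make monic.

G = {x + 1/4z + 3/4, yz - 1/3y - z + 5/3}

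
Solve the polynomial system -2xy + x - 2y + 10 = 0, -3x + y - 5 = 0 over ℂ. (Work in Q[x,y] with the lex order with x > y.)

{(-5/2, -5/2), (0, 5)}

Compute a lex Gröbner basis by Buchberger's algorithm.
f_1 = -2xy + x - 2y + 10, LT = xy.
f_2 = -3x + y - 5, LT = x.

S(f_1,f_2): lcm = xy. S = -1/2x + 1/3y^2 - 2/3y - 5.
  leading term x: subtract (1/6)·f_2 from -1/2x + 1/3y^2 - 2/3y - 5 → 1/3y^2 - 5/6y - 25/6
  leading term y^2: no divisor's leading term divides it; move 1/3y^2 to the remainder.
  leading term y: no divisor's leading term divides it; move -5/6y to the remainder.
  leading term 1: no divisor's leading term divides it; move -25/6 to the remainder.
  remainder 1/3y^2 - 5/6y - 25/6 ≠ 0; add h_3 = 1/3y^2 - 5/6y - 25/6 to the basis.

The other S-polynomials (S(f_1,h_3), S(f_2,h_3)) all reduce to 0 modulo the current basis, so we have a Gröbner basis.
Inter-reduce: drop elements whose leading term is divisible by another's, tail-reduce, and make monic.
Reduced Gröbner basis: {x - 1/3y + 5/3, y^2 - 5/2y - 25/2}.

Elimination: the polynomial y^2 - 5/2y - 25/2 lies in the elimination ideal for y, so y ∈ {-5/2, 5}. For each such y, the remaining basis elements (now univariate) give the rest of the solution.
  y = -5/2: the earlier basis element becomes x + 5/2 = 0, giving x = -5/2 — point (-5/2, -5/2).
  y = 5: the earlier basis element becomes x = 0, giving x = 0 — point (0, 5).
Substituting each solution back into the original system confirms all equations vanish.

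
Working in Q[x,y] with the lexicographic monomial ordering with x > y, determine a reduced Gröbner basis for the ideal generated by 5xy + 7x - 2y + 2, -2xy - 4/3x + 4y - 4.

G = {x + 24/11y - 24/11, y^2 + 7/12y - 19/12}

Buchberger's algorithm terminates because the ascending chain of leading-term ideals stabilizes.

f_1 = 5xy + 7x - 2y + 2, LT = xy.
f_2 = -2xy - 4/3x + 4y - 4, LT = xy.

S(f_1,f_2): lcm = xy. S = 11/15x + 8/5y - 8/5.
  leading term x: no divisor's leading term divides it; move 11/15x to the remainder.
  leading term y: no divisor's leading term divides it; move 8/5y to the remainder.
  leading term 1: no divisor's leading term divides it; move -8/5 to the remainder.
  remainder 11/15x + 8/5y - 8/5 ≠ 0; add g_3 = 11/15x + 8/5y - 8/5 to the basis.

S(f_1,g_3): lcm = xy. S = 7/5x - 24/11y^2 + 98/55y + 2/5.
  leading term x: subtract (21/11)·g_3 from 7/5x - 24/11y^2 + 98/55y + 2/5 → -24/11y^2 - 14/11y + 38/11
  leading term y^2: no divisor's leading term divides it; move -24/11y^2 to the remainder.
  leading term y: no divisor's leading term divides it; move -14/11y to the remainder.
  leading term 1: no divisor's leading term divides it; move 38/11 to the remainder.
  remainder -24/11y^2 - 14/11y + 38/11 ≠ 0; add g_4 = -24/11y^2 - 14/11y + 38/11 to the basis.

The other S-polynomials (S(f_2,g_3), S(f_1,g_4), S(f_2,g_4), S(g_3,g_4)) all reduce to 0 modulo the current basis, so we have a Gröbner basis.
Inter-reduce: drop elements whose leading term is divisible by another's, tail-reduce, and make monic.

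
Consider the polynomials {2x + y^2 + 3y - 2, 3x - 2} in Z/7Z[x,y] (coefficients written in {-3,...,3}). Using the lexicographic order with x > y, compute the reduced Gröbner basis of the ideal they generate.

The reduced Gröbner basis is the canonical form of the ideal for this ordering.

f_1 = 2x + y^2 + 3y - 2, LT = x.
f_2 = 3x - 2, LT = x.

S(f_1,f_2): lcm = x. S = -3y^2 - 2y + 2.
  leading term y^2: no divisor's leading term divides it; move -3y^2 to the remainder.
  leading term y: no divisor's leading term divides it; move -2y to the remainder.
  leading term 1: no divisor's leading term divides it; move 2 to the remainder.
  remainder -3y^2 - 2y + 2 ≠ 0; add g_3 = -3y^2 - 2y + 2 to the basis.

S(f_1,g_3): leading monomials are coprime, so the S-polynomial reduces to 0 (Buchberger's first criterion).
S(f_2,g_3): leading monomials are coprime, so the S-polynomial reduces to 0 (Buchberger's first criterion).
Every S-polynomial of the final basis reduces to 0, so we have a Gröbner basis.
Inter-reduce: drop elements whose leading term is divisible by another's, tail-reduce, and make monic.

G = {x - 3, y^2 + 3y - 3}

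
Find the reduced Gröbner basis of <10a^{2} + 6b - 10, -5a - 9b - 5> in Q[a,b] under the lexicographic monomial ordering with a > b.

G = {a + \tfrac{9}{5}b + 1, b^{2} + \tfrac{35}{27}b}

f_1 = 10a^{2} + 6b - 10, LT = a^{2}.
f_2 = -5a - 9b - 5, LT = a.

S(f_1,f_2): lcm = a^{2}. S = -\tfrac{9}{5}ab - a + \tfrac{3}{5}b - 1.
  leading term ab: subtract (\tfrac{9}{25}b)·f_2 from -\tfrac{9}{5}ab - a + \tfrac{3}{5}b - 1 → -a + \tfrac{81}{25}b^{2} + \tfrac{12}{5}b - 1
  leading term a: subtract (\tfrac{1}{5})·f_2 from -a + \tfrac{81}{25}b^{2} + \tfrac{12}{5}b - 1 → \tfrac{81}{25}b^{2} + \tfrac{21}{5}b
  leading term b^{2}: no divisor's leading term divides it; move \tfrac{81}{25}b^{2} to the remainder.
  leading term b: no divisor's leading term divides it; move \tfrac{21}{5}b to the remainder.
  remainder \tfrac{81}{25}b^{2} + \tfrac{21}{5}b ≠ 0; add g_3 = \tfrac{81}{25}b^{2} + \tfrac{21}{5}b to the basis.

The other S-polynomials (S(f_1,g_3), S(f_2,g_3)) all reduce to 0 modulo the current basis, so we have a Gröbner basis.
Inter-reduce: drop elements whose leading term is divisible by another's, tail-reduce, and make monic.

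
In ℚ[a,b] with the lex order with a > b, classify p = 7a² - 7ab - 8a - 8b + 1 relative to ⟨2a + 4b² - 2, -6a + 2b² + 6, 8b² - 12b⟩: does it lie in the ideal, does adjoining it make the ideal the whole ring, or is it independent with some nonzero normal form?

First compute the reduced Gröbner basis of I by Buchberger's algorithm.
f_1 = 2a + 4b² - 2, LT = a.
f_2 = -6a + 2b² + 6, LT = a.
f_3 = 8b² - 12b, LT = b².

S(f_1,f_2): lcm = a. S = 7/3b².
  leading term b²: subtract (7/24)·f_3 from 7/3b² → 7/2b
  leading term b: no divisor's leading term divides it; move 7/2b to the remainder.
  remainder 7/2b ≠ 0; add h_4 = 7/2b to the basis.

S(f_1,f_3): leading monomials are coprime, so the S-polynomial reduces to 0 (Buchberger's first criterion).
S(f_2,f_3): leading monomials are coprime, so the S-polynomial reduces to 0 (Buchberger's first criterion).
S(f_1,h_4): leading monomials are coprime, so the S-polynomial reduces to 0 (Buchberger's first criterion).
S(f_2,h_4): leading monomials are coprime, so the S-polynomial reduces to 0 (Buchberger's first criterion).
S(f_3,h_4): lcm = b². S = -3/2b.
  leading term b: subtract (-3/7)·h_4 from -3/2b → 0
  remainder 0.

Every S-polynomial of the final basis reduces to 0, so we have a Gröbner basis.
Inter-reduce: drop elements whose leading term is divisible by another's, tail-reduce, and make monic.
Reduced Gröbner basis: {a - 1, b}.
Label its elements g_1 = a - 1, g_2 = b.

Reduce p = 7a² - 7ab - 8a - 8b + 1 modulo G:
  leading term a²: subtract (7a)·g_1 from 7a² - 7ab - 8a - 8b + 1 → -7ab - a - 8b + 1
  leading term ab: subtract (-7b)·g_1 from -7ab - a - 8b + 1 → -a - 15b + 1
  leading term a: subtract (-1)·g_1 from -a - 15b + 1 → -15b
  leading term b: subtract (-15)·g_2 from -15b → 0
  normal form = 0.
Since the normal form is 0, p ∈ I.

The remainder on division by a Gröbner basis is unique — it is the normal form.

7a² - 7ab - 8a - 8b + 1 lies in I (it reduces to 0).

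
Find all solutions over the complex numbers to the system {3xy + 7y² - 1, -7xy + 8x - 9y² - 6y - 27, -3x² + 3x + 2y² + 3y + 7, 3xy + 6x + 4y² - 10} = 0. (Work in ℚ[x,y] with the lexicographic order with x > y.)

{(2, -1)}

Compute a lex Gröbner basis by Buchberger's algorithm.
f_1 = 3xy + 7y² - 1, LT = xy.
f_2 = -7xy + 8x - 9y² - 6y - 27, LT = xy.
f_3 = -3x² + 3x + 2y² + 3y + 7, LT = x².
f_4 = 3xy + 6x + 4y² - 10, LT = xy.

S(f_1,f_2): lcm = xy. S = 8/7x + 22/21y² - 6/7y - 88/21.
  leading term x: no divisor's leading term divides it; move 8/7x to the remainder.
  leading term y²: no divisor's leading term divides it; move 22/21y² to the remainder.
  leading term y: no divisor's leading term divides it; move -6/7y to the remainder.
  leading term 1: no divisor's leading term divides it; move -88/21 to the remainder.
  remainder 8/7x + 22/21y² - 6/7y - 88/21 ≠ 0; add h_5 = 8/7x + 22/21y² - 6/7y - 88/21 to the basis.

S(f_1,f_3): lcm = x²y. S = 7/3xy² + xy - ⅓x + ⅔y³ + y² + 7/3y.
  leading term xy²: subtract (7/9y)·f_1 from 7/3xy² + xy - ⅓x + ⅔y³ + y² + 7/3y → xy - ⅓x - 43/9y³ + y² + 28/9y
  leading term xy: subtract (⅓)·f_1 from xy - ⅓x - 43/9y³ + y² + 28/9y → -⅓x - 43/9y³ - 4/3y² + 28/9y + ⅓
  leading term x: subtract (-7/24)·h_5 from -⅓x - 43/9y³ - 4/3y² + 28/9y + ⅓ → -43/9y³ - 37/36y² + 103/36y - 8/9
  leading term y³: no divisor's leading term divides it; move -43/9y³ to the remainder.
  leading term y²: no divisor's leading term divides it; move -37/36y² to the remainder.
  leading term y: no divisor's leading term divides it; move 103/36y to the remainder.
  leading term 1: no divisor's leading term divides it; move -8/9 to the remainder.
  remainder -43/9y³ - 37/36y² + 103/36y - 8/9 ≠ 0; add h_6 = -43/9y³ - 37/36y² + 103/36y - 8/9 to the basis.

S(f_1,f_4): lcm = xy. S = -2x + y² + 3.
  leading term x: subtract (-7/4)·h_5 from -2x + y² + 3 → 17/6y² - 3/2y - 13/3
  leading term y²: no divisor's leading term divides it; move 17/6y² to the remainder.
  leading term y: no divisor's leading term divides it; move -3/2y to the remainder.
  leading term 1: no divisor's leading term divides it; move -13/3 to the remainder.
  remainder 17/6y² - 3/2y - 13/3 ≠ 0; add h_7 = 17/6y² - 3/2y - 13/3 to the basis.

S(f_2,f_3): lcm = x²y. S = -8/7x² + 9/7xy² + 13/7xy + 27/7x + ⅔y³ + y² + 7/3y.
  leading term x²: subtract (8/21)·f_3 from -8/7x² + 9/7xy² + 13/7xy + 27/7x + ⅔y³ + y² + 7/3y → 9/7xy² + 13/7xy + 19/7x + ⅔y³ + 5/21y² + 25/21y - 8/3
  leading term xy²: subtract (3/7y)·f_1 from 9/7xy² + 13/7xy + 19/7x + ⅔y³ + 5/21y² + 25/21y - 8/3 → 13/7xy + 19/7x - 7/3y³ + 5/21y² + 34/21y - 8/3
  leading term xy: subtract (13/21)·f_1 from 13/7xy + 19/7x - 7/3y³ + 5/21y² + 34/21y - 8/3 → 19/7x - 7/3y³ - 86/21y² + 34/21y - 43/21
  leading term x: subtract (19/8)·h_5 from 19/7x - 7/3y³ - 86/21y² + 34/21y - 43/21 → -7/3y³ - 79/12y² + 307/84y + 166/21
  leading term y³: subtract (21/43)·h_6 from -7/3y³ - 79/12y² + 307/84y + 166/21 → -523/86y² + 1359/602y + 2510/301
  leading term y²: subtract (-1569/731)·h_7 from -523/86y² + 1359/602y + 2510/301 → -4923/5117y - 4923/5117
  leading term y: no divisor's leading term divides it; move -4923/5117y to the remainder.
  leading term 1: no divisor's leading term divides it; move -4923/5117 to the remainder.
  remainder -4923/5117y - 4923/5117 ≠ 0; add h_8 = -4923/5117y - 4923/5117 to the basis.

The other S-polynomials (S(f_2,f_4), S(f_3,f_4), S(f_1,h_5), S(f_2,h_5), S(f_3,h_5), S(f_4,h_5), S(f_1,h_6), S(f_2,h_6), S(f_3,h_6), S(f_4,h_6), S(h_5,h_6), S(f_1,h_7), S(f_2,h_7), S(f_3,h_7), S(f_4,h_7), S(h_5,h_7), S(h_6,h_7), S(f_1,h_8), S(f_2,h_8), S(f_3,h_8), S(f_4,h_8), S(h_5,h_8), S(h_6,h_8), S(h_7,h_8)) all reduce to 0 modulo the current basis, so we have a Gröbner basis.
Inter-reduce: drop elements whose leading term is divisible by another's, tail-reduce, and make monic.
Reduced Gröbner basis: {x - 2, y + 1}.

From the last basis element, y + 1 = 0, so y takes values in {-1}. Each choice, substituted upward through the basis, yields the corresponding point(s) of the solution set.
  y = -1: the earlier basis element becomes x - 2 = 0, giving x = 2 — point (2, -1).
Check: every point annihilates each of the original generators.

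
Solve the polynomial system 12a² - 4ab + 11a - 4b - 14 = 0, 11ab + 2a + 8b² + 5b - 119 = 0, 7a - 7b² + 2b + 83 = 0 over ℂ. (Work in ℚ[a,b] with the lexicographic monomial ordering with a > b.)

Compute a lex Gröbner basis by Buchberger's algorithm.
f_1 = 12a² - 4ab + 11a - 4b - 14, LT = a².
f_2 = 11ab + 2a + 8b² + 5b - 119, LT = ab.
f_3 = 7a - 7b² + 2b + 83, LT = a.

S(f_1,f_2): lcm = a²b. S = -2/11a² - 35/33ab² + 61/132ab + 119/11a - ⅓b² - 7/6b.
  reduce S modulo (f_1, f_2, f_3):
  remainder 280/363b³ + 42299/3993b² - 599229/37268b - 4574643/37268 ≠ 0; add h_4 = 280/363b³ + 42299/3993b² - 599229/37268b - 4574643/37268 to the basis.

S(f_1,f_3): lcm = a². S = ab² - 13/21ab - 919/84a - ⅓b - 7/6.
  reduce S modulo (f_1, f_2, f_3, h_4):
  remainder -3137/4620b² - 13227/10780b + 6549/2695 ≠ 0; add h_5 = -3137/4620b² - 13227/10780b + 6549/2695 to the basis.

S(f_2,f_3): lcm = ab. S = 2/11a + b³ + 34/77b² - 878/77b - 119/11.
  reduce S modulo (f_1, f_2, f_3, h_4, h_5):
  remainder 23245731/702688b + 69737193/702688 ≠ 0; add h_6 = 23245731/702688b + 69737193/702688 to the basis.

The other S-polynomials (S(f_1,h_4), S(f_2,h_4), S(f_3,h_4), S(f_1,h_5), S(f_2,h_5), S(f_3,h_5), S(h_4,h_5), S(f_1,h_6), S(f_2,h_6), S(f_3,h_6), S(h_4,h_6), S(h_5,h_6)) all reduce to 0 modulo the current basis, so we have a Gröbner basis.
Inter-reduce: drop elements whose leading term is divisible by another's, tail-reduce, and make monic.
Reduced Gröbner basis: {a + 2, b + 3}.

The lex basis is triangular: the last element involves only b. Solving b + 3 = 0 gives b ∈ {-3}; substituting each value into the earlier elements determines the remaining variables.
  b = -3: the earlier basis element becomes a + 2 = 0, giving a = -2 — point (-2, -3).

{(-2, -3)}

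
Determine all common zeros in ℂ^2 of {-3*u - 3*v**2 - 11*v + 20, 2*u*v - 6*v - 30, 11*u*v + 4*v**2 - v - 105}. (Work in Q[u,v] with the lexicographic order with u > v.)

Compute a lex Gröbner basis by Buchberger's algorithm.
f_1 = -3*u - 3*v**2 - 11*v + 20, LT = u.
f_2 = 2*u*v - 6*v - 30, LT = u*v.
f_3 = 11*u*v + 4*v**2 - v - 105, LT = u*v.

S(f_1,f_2): lcm = u*v. S = v**3 + 11/3*v**2 - 11/3*v + 15.
  reduce S modulo (f_1, f_2, f_3):
  remainder v**3 + 11/3*v**2 - 11/3*v + 15 ≠ 0; add h_4 = v**3 + 11/3*v**2 - 11/3*v + 15 to the basis.

S(f_1,f_3): lcm = u*v. S = v**3 + 109/33*v**2 - 217/33*v + 105/11.
  reduce S modulo (f_1, f_2, f_3, h_4):
  remainder -4/11*v**2 - 32/11*v - 60/11 ≠ 0; add h_5 = -4/11*v**2 - 32/11*v - 60/11 to the basis.

S(f_3,h_4): lcm = u*v**3. S = -11/3*u*v**2 + 11/3*u*v - 15*u + 4/11*v**4 - 1/11*v**3 - 105/11*v**2.
  reduce S modulo (f_1, f_2, f_3, h_4, h_5):
  remainder -256/33*v - 1280/33 ≠ 0; add h_6 = -256/33*v - 1280/33 to the basis.

The other S-polynomials (S(f_2,f_3), S(f_1,h_4), S(f_2,h_4), S(f_1,h_5), S(f_2,h_5), S(f_3,h_5), S(h_4,h_5), S(f_1,h_6), S(f_2,h_6), S(f_3,h_6), S(h_4,h_6), S(h_5,h_6)) all reduce to 0 modulo the current basis, so we have a Gröbner basis.
Inter-reduce: drop elements whose leading term is divisible by another's, tail-reduce, and make monic.
Reduced Gröbner basis: {u, v + 5}.

Since the basis is lex-ordered, v + 5 is univariate in v. Its roots are {-5}. Back-substituting each root into the other basis elements fixes the other coordinates.
  v = -5: the earlier basis element becomes u = 0, giving u = 0 — point (0, -5).

{(0, -5)}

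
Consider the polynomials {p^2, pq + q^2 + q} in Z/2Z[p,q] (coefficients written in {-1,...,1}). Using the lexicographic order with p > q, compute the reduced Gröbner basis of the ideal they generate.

G = {p^2, pq + q^2 + q, q^3 + q}

f_1 = p^2, LT = p^2.
f_2 = pq + q^2 + q, LT = pq.

S(f_1,f_2): lcm = p^2q. S = pq^2 + pq.
  leading term pq^2: subtract (q)·f_2 from pq^2 + pq → pq + q^3 + q^2
  leading term pq: subtract (1)·f_2 from pq + q^3 + q^2 → q^3 + q
  leading term q^3: no divisor's leading term divides it; move q^3 to the remainder.
  leading term q: no divisor's leading term divides it; move q to the remainder.
  remainder q^3 + q ≠ 0; add g_3 = q^3 + q to the basis.

The other S-polynomials (S(f_1,g_3), S(f_2,g_3)) all reduce to 0 modulo the current basis, so we have a Gröbner basis.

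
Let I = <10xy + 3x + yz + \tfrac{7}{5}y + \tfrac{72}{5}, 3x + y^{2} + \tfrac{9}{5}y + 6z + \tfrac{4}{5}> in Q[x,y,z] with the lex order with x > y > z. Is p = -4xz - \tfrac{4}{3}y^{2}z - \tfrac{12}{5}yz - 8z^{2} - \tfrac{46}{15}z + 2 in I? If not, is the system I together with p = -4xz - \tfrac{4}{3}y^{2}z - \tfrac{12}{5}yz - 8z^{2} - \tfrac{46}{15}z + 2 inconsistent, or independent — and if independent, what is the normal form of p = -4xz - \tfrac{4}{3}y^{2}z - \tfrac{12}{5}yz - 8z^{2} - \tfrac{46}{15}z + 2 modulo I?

-4xz - \tfrac{4}{3}y^{2}z - \tfrac{12}{5}yz - 8z^{2} - \tfrac{46}{15}z + 2 is independent of I; its normal form modulo I is -2z + 2.

First compute the reduced Gröbner basis of I by Buchberger's algorithm.
f_1 = 10xy + 3x + yz + \tfrac{7}{5}y + \tfrac{72}{5}, LT = xy.
f_2 = 3x + y^{2} + \tfrac{9}{5}y + 6z + \tfrac{4}{5}, LT = x.

S(f_1,f_2): lcm = xy. S = \tfrac{3}{10}x - \tfrac{1}{3}y^{3} - \tfrac{3}{5}y^{2} - \tfrac{19}{10}yz - \tfrac{19}{150}y + \tfrac{36}{25}.
  leading term x: subtract (\tfrac{1}{10})·f_2 from \tfrac{3}{10}x - \tfrac{1}{3}y^{3} - \tfrac{3}{5}y^{2} - \tfrac{19}{10}yz - \tfrac{19}{150}y + \tfrac{36}{25} → -\tfrac{1}{3}y^{3} - \tfrac{7}{10}y^{2} - \tfrac{19}{10}yz - \tfrac{23}{75}y - \tfrac{3}{5}z + \tfrac{34}{25}
  leading term y^{3}: no divisor's leading term divides it; move -\tfrac{1}{3}y^{3} to the remainder.
  leading term y^{2}: no divisor's leading term divides it; move -\tfrac{7}{10}y^{2} to the remainder.
  leading term yz: no divisor's leading term divides it; move -\tfrac{19}{10}yz to the remainder.
  leading term y: no divisor's leading term divides it; move -\tfrac{23}{75}y to the remainder.
  leading term z: no divisor's leading term divides it; move -\tfrac{3}{5}z to the remainder.
  leading term 1: no divisor's leading term divides it; move \tfrac{34}{25} to the remainder.
  remainder -\tfrac{1}{3}y^{3} - \tfrac{7}{10}y^{2} - \tfrac{19}{10}yz - \tfrac{23}{75}y - \tfrac{3}{5}z + \tfrac{34}{25} ≠ 0; add h_3 = -\tfrac{1}{3}y^{3} - \tfrac{7}{10}y^{2} - \tfrac{19}{10}yz - \tfrac{23}{75}y - \tfrac{3}{5}z + \tfrac{34}{25} to the basis.

S(f_1,h_3): lcm = xy^{3}. S = -\tfrac{9}{5}xy^{2} - \tfrac{57}{10}xyz - \tfrac{23}{25}xy - \tfrac{9}{5}xz + \tfrac{102}{25}x + \tfrac{1}{10}y^{3}z + \tfrac{7}{50}y^{3} + \tfrac{36}{25}y^{2}.
  leading term xy^{2}: subtract (-\tfrac{9}{50}y)·f_1 from -\tfrac{9}{5}xy^{2} - \tfrac{57}{10}xyz - \tfrac{23}{25}xy - \tfrac{9}{5}xz + \tfrac{102}{25}x + \tfrac{1}{10}y^{3}z + \tfrac{7}{50}y^{3} + \tfrac{36}{25}y^{2} → -\tfrac{57}{10}xyz - \tfrac{19}{50}xy - \tfrac{9}{5}xz + \tfrac{102}{25}x + \tfrac{1}{10}y^{3}z + \tfrac{7}{50}y^{3} + \tfrac{9}{50}y^{2}z + \tfrac{423}{250}y^{2} + \tfrac{324}{125}y
  leading term xyz: subtract (-\tfrac{57}{100}z)·f_1 from -\tfrac{57}{10}xyz - \tfrac{19}{50}xy - \tfrac{9}{5}xz + \tfrac{102}{25}x + \tfrac{1}{10}y^{3}z + \tfrac{7}{50}y^{3} + \tfrac{9}{50}y^{2}z + \tfrac{423}{250}y^{2} + \tfrac{324}{125}y → -\tfrac{19}{50}xy - \tfrac{9}{100}xz + \tfrac{102}{25}x + \tfrac{1}{10}y^{3}z + \tfrac{7}{50}y^{3} + \tfrac{9}{50}y^{2}z + \tfrac{423}{250}y^{2} + \tfrac{57}{100}yz^{2} + \tfrac{399}{500}yz + \tfrac{324}{125}y + \tfrac{1026}{125}z
  leading term xy: subtract (-\tfrac{19}{500})·f_1 from -\tfrac{19}{50}xy - \tfrac{9}{100}xz + \tfrac{102}{25}x + \tfrac{1}{10}y^{3}z + \tfrac{7}{50}y^{3} + \tfrac{9}{50}y^{2}z + \tfrac{423}{250}y^{2} + \tfrac{57}{100}yz^{2} + \tfrac{399}{500}yz + \tfrac{324}{125}y + \tfrac{1026}{125}z → -\tfrac{9}{100}xz + \tfrac{2097}{500}x + \tfrac{1}{10}y^{3}z + \tfrac{7}{50}y^{3} + \tfrac{9}{50}y^{2}z + \tfrac{423}{250}y^{2} + \tfrac{57}{100}yz^{2} + \tfrac{209}{250}yz + \tfrac{6613}{2500}y + \tfrac{1026}{125}z + \tfrac{342}{625}
  leading term xz: subtract (-\tfrac{3}{100}z)·f_2 from -\tfrac{9}{100}xz + \tfrac{2097}{500}x + \tfrac{1}{10}y^{3}z + \tfrac{7}{50}y^{3} + \tfrac{9}{50}y^{2}z + \tfrac{423}{250}y^{2} + \tfrac{57}{100}yz^{2} + \tfrac{209}{250}yz + \tfrac{6613}{2500}y + \tfrac{1026}{125}z + \tfrac{342}{625} → \tfrac{2097}{500}x + \tfrac{1}{10}y^{3}z + \tfrac{7}{50}y^{3} + \tfrac{21}{100}y^{2}z + \tfrac{423}{250}y^{2} + \tfrac{57}{100}yz^{2} + \tfrac{89}{100}yz + \tfrac{6613}{2500}y + \tfrac{9}{50}z^{2} + \tfrac{1029}{125}z + \tfrac{342}{625}
  leading term x: subtract (\tfrac{699}{500})·f_2 from \tfrac{2097}{500}x + \tfrac{1}{10}y^{3}z + \tfrac{7}{50}y^{3} + \tfrac{21}{100}y^{2}z + \tfrac{423}{250}y^{2} + \tfrac{57}{100}yz^{2} + \tfrac{89}{100}yz + \tfrac{6613}{2500}y + \tfrac{9}{50}z^{2} + \tfrac{1029}{125}z + \tfrac{342}{625} → \tfrac{1}{10}y^{3}z + \tfrac{7}{50}y^{3} + \tfrac{21}{100}y^{2}z + \tfrac{147}{500}y^{2} + \tfrac{57}{100}yz^{2} + \tfrac{89}{100}yz + \tfrac{161}{1250}y + \tfrac{9}{50}z^{2} - \tfrac{39}{250}z - \tfrac{357}{625}
  leading term y^{3}z: subtract (-\tfrac{3}{10}z)·h_3 from \tfrac{1}{10}y^{3}z + \tfrac{7}{50}y^{3} + \tfrac{21}{100}y^{2}z + \tfrac{147}{500}y^{2} + \tfrac{57}{100}yz^{2} + \tfrac{89}{100}yz + \tfrac{161}{1250}y + \tfrac{9}{50}z^{2} - \tfrac{39}{250}z - \tfrac{357}{625} → \tfrac{7}{50}y^{3} + \tfrac{147}{500}y^{2} + \tfrac{399}{500}yz + \tfrac{161}{1250}y + \tfrac{63}{250}z - \tfrac{357}{625}
  leading term y^{3}: subtract (-\tfrac{21}{50})·h_3 from \tfrac{7}{50}y^{3} + \tfrac{147}{500}y^{2} + \tfrac{399}{500}yz + \tfrac{161}{1250}y + \tfrac{63}{250}z - \tfrac{357}{625} → 0
  remainder 0.

S(f_2,h_3): leading monomials are coprime, so the S-polynomial reduces to 0 (Buchberger's first criterion).
Every S-polynomial of the final basis reduces to 0, so we have a Gröbner basis.
Inter-reduce: drop elements whose leading term is divisible by another's, tail-reduce, and make monic.
Reduced Gröbner basis: {x + \tfrac{1}{3}y^{2} + \tfrac{3}{5}y + 2z + \tfrac{4}{15}, y^{3} + \tfrac{21}{10}y^{2} + \tfrac{57}{10}yz + \tfrac{23}{25}y + \tfrac{9}{5}z - \tfrac{102}{25}}.
Label its elements g_1 = x + \tfrac{1}{3}y^{2} + \tfrac{3}{5}y + 2z + \tfrac{4}{15}, g_2 = y^{3} + \tfrac{21}{10}y^{2} + \tfrac{57}{10}yz + \tfrac{23}{25}y + \tfrac{9}{5}z - \tfrac{102}{25}.

Reduce p = -4xz - \tfrac{4}{3}y^{2}z - \tfrac{12}{5}yz - 8z^{2} - \tfrac{46}{15}z + 2 modulo G:
  leading term xz: subtract (-4z)·g_1 from -4xz - \tfrac{4}{3}y^{2}z - \tfrac{12}{5}yz - 8z^{2} - \tfrac{46}{15}z + 2 → -2z + 2
  leading term z: no divisor's leading term divides it; move -2z to the remainder.
  leading term 1: no divisor's leading term divides it; move 2 to the remainder.
  normal form = -2z + 2.
The normal form is nonzero, so p ∉ I. Since p minus its normal form lies in I, I + (p) = I + (r) where r = -2z + 2; decide whether this ideal is the whole ring.
Run Buchberger on G together with r (pairs among the g_i already reduce to 0 since G is a Gröbner basis):
g_1 = x + \tfrac{1}{3}y^{2} + \tfrac{3}{5}y + 2z + \tfrac{4}{15}, LT = x.
g_2 = y^{3} + \tfrac{21}{10}y^{2} + \tfrac{57}{10}yz + \tfrac{23}{25}y + \tfrac{9}{5}z - \tfrac{102}{25}, LT = y^{3}.
r = -2z + 2, LT = z.

S(g_1,g_2): leading monomials are coprime, so the S-polynomial reduces to 0 (Buchberger's first criterion).
S(g_1,r): leading monomials are coprime, so the S-polynomial reduces to 0 (Buchberger's first criterion).
S(g_2,r): leading monomials are coprime, so the S-polynomial reduces to 0 (Buchberger's first criterion).
Every S-polynomial of the final basis reduces to 0, so we have a Gröbner basis.
Inter-reduce: drop elements whose leading term is divisible by another's, tail-reduce, and make monic.
Reduced Gröbner basis: {x + \tfrac{1}{3}y^{2} + \tfrac{3}{5}y + \tfrac{34}{15}, y^{3} + \tfrac{21}{10}y^{2} + \tfrac{331}{50}y - \tfrac{57}{25}, z - 1}.
The reduced Gröbner basis of I + (p) is {x + \tfrac{1}{3}y^{2} + \tfrac{3}{5}y + \tfrac{34}{15}, y^{3} + \tfrac{21}{10}y^{2} + \tfrac{331}{50}y - \tfrac{57}{25}, z - 1} ≠ {1}, a proper ideal, so the enlarged system stays consistent: p is independent of I, with normal form -2z + 2.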